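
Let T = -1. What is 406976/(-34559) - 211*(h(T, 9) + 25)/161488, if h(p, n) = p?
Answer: -8237093383/697607974 ≈ -11.808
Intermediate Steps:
406976/(-34559) - 211*(h(T, 9) + 25)/161488 = 406976/(-34559) - 211*(-1 + 25)/161488 = 406976*(-1/34559) - 211*24*(1/161488) = -406976/34559 - 5064*1/161488 = -406976/34559 - 633/20186 = -8237093383/697607974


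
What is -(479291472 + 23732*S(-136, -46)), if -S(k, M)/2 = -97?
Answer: -483895480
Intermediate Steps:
S(k, M) = 194 (S(k, M) = -2*(-97) = 194)
-(479291472 + 23732*S(-136, -46)) = -23732/(1/(194 - 748*(-27))) = -23732/(1/(194 + 20196)) = -23732/(1/20390) = -23732/1/20390 = -23732*20390 = -483895480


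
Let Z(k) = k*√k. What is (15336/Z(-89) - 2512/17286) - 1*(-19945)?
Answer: 172383379/8643 + 15336*I*√89/7921 ≈ 19945.0 + 18.265*I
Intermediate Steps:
Z(k) = k^(3/2)
(15336/Z(-89) - 2512/17286) - 1*(-19945) = (15336/((-89)^(3/2)) - 2512/17286) - 1*(-19945) = (15336/((-89*I*√89)) - 2512*1/17286) + 19945 = (15336*(I*√89/7921) - 1256/8643) + 19945 = (15336*I*√89/7921 - 1256/8643) + 19945 = (-1256/8643 + 15336*I*√89/7921) + 19945 = 172383379/8643 + 15336*I*√89/7921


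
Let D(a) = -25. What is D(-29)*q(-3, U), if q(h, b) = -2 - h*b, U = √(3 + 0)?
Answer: 50 - 75*√3 ≈ -79.904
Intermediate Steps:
U = √3 ≈ 1.7320
q(h, b) = -2 - b*h
D(-29)*q(-3, U) = -25*(-2 - 1*√3*(-3)) = -25*(-2 + 3*√3) = 50 - 75*√3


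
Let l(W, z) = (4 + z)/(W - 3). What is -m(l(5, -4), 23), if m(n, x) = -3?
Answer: 3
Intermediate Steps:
l(W, z) = (4 + z)/(-3 + W)
-m(l(5, -4), 23) = -1*(-3) = 3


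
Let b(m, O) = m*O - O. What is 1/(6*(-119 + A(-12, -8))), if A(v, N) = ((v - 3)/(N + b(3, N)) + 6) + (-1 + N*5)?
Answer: -4/3681 ≈ -0.0010867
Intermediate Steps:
b(m, O) = -O + O*m (b(m, O) = O*m - O = -O + O*m)
A(v, N) = 5 + 5*N + (-3 + v)/(3*N) (A(v, N) = ((v - 3)/(N + N*(-1 + 3)) + 6) + (-1 + N*5) = ((-3 + v)/(N + N*2) + 6) + (-1 + 5*N) = ((-3 + v)/(N + 2*N) + 6) + (-1 + 5*N) = ((-3 + v)/((3*N)) + 6) + (-1 + 5*N) = ((-3 + v)*(1/(3*N)) + 6) + (-1 + 5*N) = ((-3 + v)/(3*N) + 6) + (-1 + 5*N) = (6 + (-3 + v)/(3*N)) + (-1 + 5*N) = 5 + 5*N + (-3 + v)/(3*N))
1/(6*(-119 + A(-12, -8))) = 1/(6*(-119 + (5 - 1/(-8) + 5*(-8) + (⅓)*(-12)/(-8)))) = 1/(6*(-119 + (5 - 1*(-⅛) - 40 + (⅓)*(-12)*(-⅛)))) = 1/(6*(-119 + (5 + ⅛ - 40 + ½))) = 1/(6*(-119 - 275/8)) = 1/(6*(-1227/8)) = 1/(-3681/4) = -4/3681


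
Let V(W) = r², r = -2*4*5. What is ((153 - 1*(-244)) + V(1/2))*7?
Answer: 13979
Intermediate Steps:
r = -40 (r = -8*5 = -40)
V(W) = 1600 (V(W) = (-40)² = 1600)
((153 - 1*(-244)) + V(1/2))*7 = ((153 - 1*(-244)) + 1600)*7 = ((153 + 244) + 1600)*7 = (397 + 1600)*7 = 1997*7 = 13979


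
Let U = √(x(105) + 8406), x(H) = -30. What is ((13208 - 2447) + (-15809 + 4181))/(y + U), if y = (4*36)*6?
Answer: -31212/30755 + 289*√2094/123020 ≈ -0.90736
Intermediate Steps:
y = 864 (y = 144*6 = 864)
U = 2*√2094 (U = √(-30 + 8406) = √8376 = 2*√2094 ≈ 91.521)
((13208 - 2447) + (-15809 + 4181))/(y + U) = ((13208 - 2447) + (-15809 + 4181))/(864 + 2*√2094) = (10761 - 11628)/(864 + 2*√2094) = -867/(864 + 2*√2094)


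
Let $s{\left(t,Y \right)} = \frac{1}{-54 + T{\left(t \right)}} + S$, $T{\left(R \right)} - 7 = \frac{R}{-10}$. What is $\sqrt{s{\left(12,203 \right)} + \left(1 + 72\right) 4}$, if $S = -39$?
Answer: $\frac{2 \sqrt{3673322}}{241} \approx 15.905$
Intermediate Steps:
$T{\left(R \right)} = 7 - \frac{R}{10}$ ($T{\left(R \right)} = 7 + \frac{R}{-10} = 7 + R \left(- \frac{1}{10}\right) = 7 - \frac{R}{10}$)
$s{\left(t,Y \right)} = -39 + \frac{1}{-47 - \frac{t}{10}}$ ($s{\left(t,Y \right)} = \frac{1}{-54 - \left(-7 + \frac{t}{10}\right)} - 39 = \frac{1}{-47 - \frac{t}{10}} - 39 = -39 + \frac{1}{-47 - \frac{t}{10}}$)
$\sqrt{s{\left(12,203 \right)} + \left(1 + 72\right) 4} = \sqrt{\frac{-18340 - 468}{470 + 12} + \left(1 + 72\right) 4} = \sqrt{\frac{-18340 - 468}{482} + 73 \cdot 4} = \sqrt{\frac{1}{482} \left(-18808\right) + 292} = \sqrt{- \frac{9404}{241} + 292} = \sqrt{\frac{60968}{241}} = \frac{2 \sqrt{3673322}}{241}$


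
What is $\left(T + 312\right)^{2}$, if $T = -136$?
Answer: $30976$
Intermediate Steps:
$\left(T + 312\right)^{2} = \left(-136 + 312\right)^{2} = 176^{2} = 30976$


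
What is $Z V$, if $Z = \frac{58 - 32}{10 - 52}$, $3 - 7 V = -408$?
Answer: $- \frac{1781}{49} \approx -36.347$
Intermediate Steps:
$V = \frac{411}{7}$ ($V = \frac{3}{7} - - \frac{408}{7} = \frac{3}{7} + \frac{408}{7} = \frac{411}{7} \approx 58.714$)
$Z = - \frac{13}{21}$ ($Z = \frac{26}{-42} = 26 \left(- \frac{1}{42}\right) = - \frac{13}{21} \approx -0.61905$)
$Z V = \left(- \frac{13}{21}\right) \frac{411}{7} = - \frac{1781}{49}$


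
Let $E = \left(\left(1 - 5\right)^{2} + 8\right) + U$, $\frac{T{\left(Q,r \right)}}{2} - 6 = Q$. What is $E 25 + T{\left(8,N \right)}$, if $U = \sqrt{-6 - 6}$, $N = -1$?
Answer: $628 + 50 i \sqrt{3} \approx 628.0 + 86.603 i$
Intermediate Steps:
$U = 2 i \sqrt{3}$ ($U = \sqrt{-12} = 2 i \sqrt{3} \approx 3.4641 i$)
$T{\left(Q,r \right)} = 12 + 2 Q$
$E = 24 + 2 i \sqrt{3}$ ($E = \left(\left(1 - 5\right)^{2} + 8\right) + 2 i \sqrt{3} = \left(\left(-4\right)^{2} + 8\right) + 2 i \sqrt{3} = \left(16 + 8\right) + 2 i \sqrt{3} = 24 + 2 i \sqrt{3} \approx 24.0 + 3.4641 i$)
$E 25 + T{\left(8,N \right)} = \left(24 + 2 i \sqrt{3}\right) 25 + \left(12 + 2 \cdot 8\right) = \left(600 + 50 i \sqrt{3}\right) + \left(12 + 16\right) = \left(600 + 50 i \sqrt{3}\right) + 28 = 628 + 50 i \sqrt{3}$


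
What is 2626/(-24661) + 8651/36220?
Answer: 9094507/68709340 ≈ 0.13236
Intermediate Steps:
2626/(-24661) + 8651/36220 = 2626*(-1/24661) + 8651*(1/36220) = -202/1897 + 8651/36220 = 9094507/68709340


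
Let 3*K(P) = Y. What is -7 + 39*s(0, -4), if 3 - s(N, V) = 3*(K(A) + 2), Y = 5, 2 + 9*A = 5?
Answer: -319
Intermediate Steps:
A = 1/3 (A = -2/9 + (1/9)*5 = -2/9 + 5/9 = 1/3 ≈ 0.33333)
K(P) = 5/3 (K(P) = (1/3)*5 = 5/3)
s(N, V) = -8 (s(N, V) = 3 - 3*(5/3 + 2) = 3 - 3*11/3 = 3 - 1*11 = 3 - 11 = -8)
-7 + 39*s(0, -4) = -7 + 39*(-8) = -7 - 312 = -319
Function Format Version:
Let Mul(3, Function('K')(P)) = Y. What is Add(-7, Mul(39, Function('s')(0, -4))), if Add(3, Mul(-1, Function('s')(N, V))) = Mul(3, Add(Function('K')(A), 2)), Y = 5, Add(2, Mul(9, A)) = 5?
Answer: -319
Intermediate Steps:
A = Rational(1, 3) (A = Add(Rational(-2, 9), Mul(Rational(1, 9), 5)) = Add(Rational(-2, 9), Rational(5, 9)) = Rational(1, 3) ≈ 0.33333)
Function('K')(P) = Rational(5, 3) (Function('K')(P) = Mul(Rational(1, 3), 5) = Rational(5, 3))
Function('s')(N, V) = -8 (Function('s')(N, V) = Add(3, Mul(-1, Mul(3, Add(Rational(5, 3), 2)))) = Add(3, Mul(-1, Mul(3, Rational(11, 3)))) = Add(3, Mul(-1, 11)) = Add(3, -11) = -8)
Add(-7, Mul(39, Function('s')(0, -4))) = Add(-7, Mul(39, -8)) = Add(-7, -312) = -319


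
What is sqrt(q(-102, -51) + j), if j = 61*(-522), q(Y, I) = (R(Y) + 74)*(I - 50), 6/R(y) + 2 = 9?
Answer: I*sqrt(1930726)/7 ≈ 198.5*I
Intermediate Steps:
R(y) = 6/7 (R(y) = 6/(-2 + 9) = 6/7)
q(Y, I) = -26200/7 + 524*I/7 (q(Y, I) = (6/7 + 74)*(I - 50) = 524*(-50 + I)/7 = -26200/7 + 524*I/7)
j = -31842
sqrt(q(-102, -51) + j) = sqrt((-26200/7 + (524/7)*(-51)) - 31842) = sqrt((-26200/7 - 26724/7) - 31842) = sqrt(-52924/7 - 31842) = sqrt(-275818/7) = I*sqrt(1930726)/7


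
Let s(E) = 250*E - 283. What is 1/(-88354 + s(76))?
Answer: -1/69637 ≈ -1.4360e-5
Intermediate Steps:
s(E) = -283 + 250*E
1/(-88354 + s(76)) = 1/(-88354 + (-283 + 250*76)) = 1/(-88354 + (-283 + 19000)) = 1/(-88354 + 18717) = 1/(-69637) = -1/69637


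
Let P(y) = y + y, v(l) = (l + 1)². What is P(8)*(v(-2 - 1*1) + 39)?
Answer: 688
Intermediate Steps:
v(l) = (1 + l)²
P(y) = 2*y
P(8)*(v(-2 - 1*1) + 39) = (2*8)*((1 + (-2 - 1*1))² + 39) = 16*((1 + (-2 - 1))² + 39) = 16*((1 - 3)² + 39) = 16*((-2)² + 39) = 16*(4 + 39) = 16*43 = 688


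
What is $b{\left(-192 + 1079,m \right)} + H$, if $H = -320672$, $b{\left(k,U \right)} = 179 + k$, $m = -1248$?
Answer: $-319606$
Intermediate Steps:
$b{\left(-192 + 1079,m \right)} + H = \left(179 + \left(-192 + 1079\right)\right) - 320672 = \left(179 + 887\right) - 320672 = 1066 - 320672 = -319606$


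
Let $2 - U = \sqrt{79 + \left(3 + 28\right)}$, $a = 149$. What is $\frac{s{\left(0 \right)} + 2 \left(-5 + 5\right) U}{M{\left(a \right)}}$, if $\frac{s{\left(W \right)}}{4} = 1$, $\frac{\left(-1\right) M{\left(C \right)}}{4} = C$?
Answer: $- \frac{1}{149} \approx -0.0067114$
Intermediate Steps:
$M{\left(C \right)} = - 4 C$
$s{\left(W \right)} = 4$ ($s{\left(W \right)} = 4 \cdot 1 = 4$)
$U = 2 - \sqrt{110}$ ($U = 2 - \sqrt{79 + \left(3 + 28\right)} = 2 - \sqrt{79 + 31} = 2 - \sqrt{110} \approx -8.4881$)
$\frac{s{\left(0 \right)} + 2 \left(-5 + 5\right) U}{M{\left(a \right)}} = \frac{4 + 2 \left(-5 + 5\right) \left(2 - \sqrt{110}\right)}{\left(-4\right) 149} = \frac{4 + 2 \cdot 0 \left(2 - \sqrt{110}\right)}{-596} = \left(4 + 0 \left(2 - \sqrt{110}\right)\right) \left(- \frac{1}{596}\right) = \left(4 + 0\right) \left(- \frac{1}{596}\right) = 4 \left(- \frac{1}{596}\right) = - \frac{1}{149}$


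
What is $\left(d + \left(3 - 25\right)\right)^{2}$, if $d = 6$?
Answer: $256$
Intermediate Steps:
$\left(d + \left(3 - 25\right)\right)^{2} = \left(6 + \left(3 - 25\right)\right)^{2} = \left(6 - 22\right)^{2} = \left(-16\right)^{2} = 256$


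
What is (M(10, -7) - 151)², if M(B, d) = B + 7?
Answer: 17956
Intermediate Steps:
M(B, d) = 7 + B
(M(10, -7) - 151)² = ((7 + 10) - 151)² = (17 - 151)² = (-134)² = 17956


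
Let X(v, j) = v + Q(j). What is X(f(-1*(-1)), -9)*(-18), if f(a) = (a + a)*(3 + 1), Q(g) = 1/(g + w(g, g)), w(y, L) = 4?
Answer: -702/5 ≈ -140.40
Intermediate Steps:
Q(g) = 1/(4 + g) (Q(g) = 1/(g + 4) = 1/(4 + g))
f(a) = 8*a (f(a) = (2*a)*4 = 8*a)
X(v, j) = v + 1/(4 + j)
X(f(-1*(-1)), -9)*(-18) = ((1 + (8*(-1*(-1)))*(4 - 9))/(4 - 9))*(-18) = ((1 + (8*1)*(-5))/(-5))*(-18) = -(1 + 8*(-5))/5*(-18) = -(1 - 40)/5*(-18) = -⅕*(-39)*(-18) = (39/5)*(-18) = -702/5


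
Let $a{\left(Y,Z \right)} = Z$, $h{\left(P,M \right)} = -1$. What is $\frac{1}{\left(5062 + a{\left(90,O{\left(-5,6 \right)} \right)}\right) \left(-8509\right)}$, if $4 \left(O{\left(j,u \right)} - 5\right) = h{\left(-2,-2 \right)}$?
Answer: $- \frac{4}{172451903} \approx -2.3195 \cdot 10^{-8}$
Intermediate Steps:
$O{\left(j,u \right)} = \frac{19}{4}$ ($O{\left(j,u \right)} = 5 + \frac{1}{4} \left(-1\right) = 5 - \frac{1}{4} = \frac{19}{4}$)
$\frac{1}{\left(5062 + a{\left(90,O{\left(-5,6 \right)} \right)}\right) \left(-8509\right)} = \frac{1}{\left(5062 + \frac{19}{4}\right) \left(-8509\right)} = \frac{1}{\frac{20267}{4}} \left(- \frac{1}{8509}\right) = \frac{4}{20267} \left(- \frac{1}{8509}\right) = - \frac{4}{172451903}$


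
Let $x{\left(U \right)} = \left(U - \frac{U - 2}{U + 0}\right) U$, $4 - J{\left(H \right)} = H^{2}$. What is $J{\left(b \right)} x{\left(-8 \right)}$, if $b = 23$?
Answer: $-38850$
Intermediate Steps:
$J{\left(H \right)} = 4 - H^{2}$
$x{\left(U \right)} = U \left(U - \frac{-2 + U}{U}\right)$ ($x{\left(U \right)} = \left(U - \frac{-2 + U}{U}\right) U = U \left(U - \frac{-2 + U}{U}\right)$)
$J{\left(b \right)} x{\left(-8 \right)} = \left(4 - 23^{2}\right) \left(2 + \left(-8\right)^{2} - -8\right) = \left(4 - 529\right) \left(2 + 64 + 8\right) = \left(4 - 529\right) 74 = \left(-525\right) 74 = -38850$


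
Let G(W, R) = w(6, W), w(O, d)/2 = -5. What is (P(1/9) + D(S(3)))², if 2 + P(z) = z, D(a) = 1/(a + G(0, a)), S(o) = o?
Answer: 16384/3969 ≈ 4.1280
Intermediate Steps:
w(O, d) = -10 (w(O, d) = 2*(-5) = -10)
G(W, R) = -10
D(a) = 1/(-10 + a) (D(a) = 1/(a - 10) = 1/(-10 + a))
P(z) = -2 + z
(P(1/9) + D(S(3)))² = ((-2 + 1/9) + 1/(-10 + 3))² = ((-2 + ⅑) + 1/(-7))² = (-17/9 - ⅐)² = (-128/63)² = 16384/3969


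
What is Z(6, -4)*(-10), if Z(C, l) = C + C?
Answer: -120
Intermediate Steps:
Z(C, l) = 2*C
Z(6, -4)*(-10) = (2*6)*(-10) = 12*(-10) = -120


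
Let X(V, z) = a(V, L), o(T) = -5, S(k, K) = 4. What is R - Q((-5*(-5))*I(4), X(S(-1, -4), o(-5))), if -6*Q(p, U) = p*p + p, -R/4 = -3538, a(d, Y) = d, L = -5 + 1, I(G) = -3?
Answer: 15077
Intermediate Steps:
L = -4
R = 14152 (R = -4*(-3538) = 14152)
X(V, z) = V
Q(p, U) = -p/6 - p**2/6 (Q(p, U) = -(p*p + p)/6 = -(p**2 + p)/6 = -(p + p**2)/6 = -p/6 - p**2/6)
R - Q((-5*(-5))*I(4), X(S(-1, -4), o(-5))) = 14152 - (-1)*-5*(-5)*(-3)*(1 - 5*(-5)*(-3))/6 = 14152 - (-1)*25*(-3)*(1 + 25*(-3))/6 = 14152 - (-1)*(-75)*(1 - 75)/6 = 14152 - (-1)*(-75)*(-74)/6 = 14152 - 1*(-925) = 14152 + 925 = 15077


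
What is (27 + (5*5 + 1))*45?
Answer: 2385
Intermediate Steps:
(27 + (5*5 + 1))*45 = (27 + (25 + 1))*45 = (27 + 26)*45 = 53*45 = 2385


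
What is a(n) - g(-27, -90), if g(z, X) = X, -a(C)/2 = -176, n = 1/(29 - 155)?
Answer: 442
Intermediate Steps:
n = -1/126 (n = 1/(-126) = -1/126 ≈ -0.0079365)
a(C) = 352 (a(C) = -2*(-176) = 352)
a(n) - g(-27, -90) = 352 - 1*(-90) = 352 + 90 = 442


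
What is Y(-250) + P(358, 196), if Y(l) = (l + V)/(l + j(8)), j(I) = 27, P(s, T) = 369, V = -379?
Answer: 82916/223 ≈ 371.82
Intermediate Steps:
Y(l) = (-379 + l)/(27 + l) (Y(l) = (l - 379)/(l + 27) = (-379 + l)/(27 + l))
Y(-250) + P(358, 196) = (-379 - 250)/(27 - 250) + 369 = -629/(-223) + 369 = -1/223*(-629) + 369 = 629/223 + 369 = 82916/223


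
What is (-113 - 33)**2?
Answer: 21316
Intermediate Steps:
(-113 - 33)**2 = (-146)**2 = 21316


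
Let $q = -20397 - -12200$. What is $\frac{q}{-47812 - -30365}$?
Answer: $\frac{8197}{17447} \approx 0.46982$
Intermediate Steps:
$q = -8197$ ($q = -20397 + 12200 = -8197$)
$\frac{q}{-47812 - -30365} = - \frac{8197}{-47812 - -30365} = - \frac{8197}{-47812 + 30365} = - \frac{8197}{-17447} = \left(-8197\right) \left(- \frac{1}{17447}\right) = \frac{8197}{17447}$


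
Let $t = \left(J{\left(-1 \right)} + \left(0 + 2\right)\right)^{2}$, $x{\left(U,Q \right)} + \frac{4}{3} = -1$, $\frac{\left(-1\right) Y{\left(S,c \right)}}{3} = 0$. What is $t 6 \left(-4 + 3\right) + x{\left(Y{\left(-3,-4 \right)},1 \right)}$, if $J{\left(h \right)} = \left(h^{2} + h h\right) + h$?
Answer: $- \frac{169}{3} \approx -56.333$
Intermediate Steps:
$Y{\left(S,c \right)} = 0$ ($Y{\left(S,c \right)} = \left(-3\right) 0 = 0$)
$x{\left(U,Q \right)} = - \frac{7}{3}$ ($x{\left(U,Q \right)} = - \frac{4}{3} - 1 = - \frac{7}{3}$)
$J{\left(h \right)} = h + 2 h^{2}$ ($J{\left(h \right)} = \left(h^{2} + h^{2}\right) + h = 2 h^{2} + h = h + 2 h^{2}$)
$t = 9$ ($t = \left(- (1 + 2 \left(-1\right)) + \left(0 + 2\right)\right)^{2} = \left(- (1 - 2) + 2\right)^{2} = \left(\left(-1\right) \left(-1\right) + 2\right)^{2} = \left(1 + 2\right)^{2} = 3^{2} = 9$)
$t 6 \left(-4 + 3\right) + x{\left(Y{\left(-3,-4 \right)},1 \right)} = 9 \cdot 6 \left(-4 + 3\right) - \frac{7}{3} = 9 \cdot 6 \left(-1\right) - \frac{7}{3} = 9 \left(-6\right) - \frac{7}{3} = -54 - \frac{7}{3} = - \frac{169}{3}$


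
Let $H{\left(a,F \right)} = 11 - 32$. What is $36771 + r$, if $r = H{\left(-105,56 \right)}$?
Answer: $36750$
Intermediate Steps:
$H{\left(a,F \right)} = -21$ ($H{\left(a,F \right)} = 11 - 32 = -21$)
$r = -21$
$36771 + r = 36771 - 21 = 36750$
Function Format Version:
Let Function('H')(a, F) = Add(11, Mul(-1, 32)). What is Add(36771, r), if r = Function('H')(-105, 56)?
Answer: 36750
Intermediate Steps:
Function('H')(a, F) = -21 (Function('H')(a, F) = Add(11, -32) = -21)
r = -21
Add(36771, r) = Add(36771, -21) = 36750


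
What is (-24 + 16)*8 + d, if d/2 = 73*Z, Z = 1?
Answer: 82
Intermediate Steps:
d = 146 (d = 2*(73*1) = 2*73 = 146)
(-24 + 16)*8 + d = (-24 + 16)*8 + 146 = -8*8 + 146 = -64 + 146 = 82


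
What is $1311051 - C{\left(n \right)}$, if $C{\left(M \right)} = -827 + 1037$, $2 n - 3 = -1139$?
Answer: $1310841$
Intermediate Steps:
$n = -568$ ($n = \frac{3}{2} + \frac{1}{2} \left(-1139\right) = \frac{3}{2} - \frac{1139}{2} = -568$)
$C{\left(M \right)} = 210$
$1311051 - C{\left(n \right)} = 1311051 - 210 = 1310841$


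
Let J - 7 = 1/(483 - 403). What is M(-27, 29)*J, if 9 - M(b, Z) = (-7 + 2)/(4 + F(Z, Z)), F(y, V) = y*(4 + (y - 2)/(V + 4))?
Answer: 39281/620 ≈ 63.356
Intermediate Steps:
J = 561/80 (J = 7 + 1/(483 - 403) = 7 + 1/80 = 561/80 ≈ 7.0125)
F(y, V) = y*(4 + (-2 + y)/(4 + V))
M(b, Z) = 9 + 5/(4 + Z*(14 + 5*Z)/(4 + Z)) (M(b, Z) = 9 - (-7 + 2)/(4 + Z*(14 + Z + 4*Z)/(4 + Z)) = 9 - (-5)/(4 + Z*(14 + 5*Z)/(4 + Z)) = 9 + 5/(4 + Z*(14 + 5*Z)/(4 + Z)))
M(-27, 29)*J = ((164 + 45*29² + 167*29)/(16 + 5*29² + 18*29))*(561/80) = ((164 + 45*841 + 4843)/(16 + 5*841 + 522))*(561/80) = ((164 + 37845 + 4843)/(16 + 4205 + 522))*(561/80) = (42852/4743)*(561/80) = ((1/4743)*42852)*(561/80) = (14284/1581)*(561/80) = 39281/620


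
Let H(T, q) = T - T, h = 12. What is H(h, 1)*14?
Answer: 0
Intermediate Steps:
H(T, q) = 0
H(h, 1)*14 = 0*14 = 0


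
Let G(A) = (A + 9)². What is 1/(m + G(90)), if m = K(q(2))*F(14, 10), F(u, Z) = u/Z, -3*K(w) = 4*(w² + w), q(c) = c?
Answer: 5/48949 ≈ 0.00010215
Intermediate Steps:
G(A) = (9 + A)²
K(w) = -4*w/3 - 4*w²/3 (K(w) = -4*(w² + w)/3 = -4*(w + w²)/3 = -(4*w + 4*w²)/3 = -4*w/3 - 4*w²/3)
m = -56/5 (m = (-4/3*2*(1 + 2))*(14/10) = (-4/3*2*3)*(14*(⅒)) = -8*7/5 = -56/5 ≈ -11.200)
1/(m + G(90)) = 1/(-56/5 + (9 + 90)²) = 1/(-56/5 + 99²) = 1/(-56/5 + 9801) = 1/(48949/5) = 5/48949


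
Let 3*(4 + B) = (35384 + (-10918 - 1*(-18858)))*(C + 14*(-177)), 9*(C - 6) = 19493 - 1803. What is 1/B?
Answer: -27/197470900 ≈ -1.3673e-7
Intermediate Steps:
C = 17744/9 (C = 6 + (19493 - 1803)/9 = 6 + (⅑)*17690 = 6 + 17690/9 = 17744/9 ≈ 1971.6)
B = -197470900/27 (B = -4 + ((35384 + (-10918 - 1*(-18858)))*(17744/9 + 14*(-177)))/3 = -4 + ((35384 + (-10918 + 18858))*(17744/9 - 2478))/3 = -4 + ((35384 + 7940)*(-4558/9))/3 = -4 + (43324*(-4558/9))/3 = -4 + (⅓)*(-197470792/9) = -4 - 197470792/27 = -197470900/27 ≈ -7.3137e+6)
1/B = 1/(-197470900/27) = -27/197470900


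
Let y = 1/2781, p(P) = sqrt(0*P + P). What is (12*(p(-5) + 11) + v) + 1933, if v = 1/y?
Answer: 4846 + 12*I*sqrt(5) ≈ 4846.0 + 26.833*I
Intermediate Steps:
p(P) = sqrt(P) (p(P) = sqrt(0 + P) = sqrt(P))
y = 1/2781 ≈ 0.00035958
v = 2781 (v = 1/(1/2781) = 2781)
(12*(p(-5) + 11) + v) + 1933 = (12*(sqrt(-5) + 11) + 2781) + 1933 = (12*(I*sqrt(5) + 11) + 2781) + 1933 = (12*(11 + I*sqrt(5)) + 2781) + 1933 = ((132 + 12*I*sqrt(5)) + 2781) + 1933 = (2913 + 12*I*sqrt(5)) + 1933 = 4846 + 12*I*sqrt(5)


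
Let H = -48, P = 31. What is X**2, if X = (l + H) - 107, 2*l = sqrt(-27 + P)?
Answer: 23716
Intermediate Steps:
l = 1 (l = sqrt(-27 + 31)/2 = sqrt(4)/2 = (1/2)*2 = 1)
X = -154 (X = (1 - 48) - 107 = -47 - 107 = -154)
X**2 = (-154)**2 = 23716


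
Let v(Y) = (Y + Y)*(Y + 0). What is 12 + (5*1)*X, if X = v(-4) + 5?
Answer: 197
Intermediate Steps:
v(Y) = 2*Y**2 (v(Y) = (2*Y)*Y = 2*Y**2)
X = 37 (X = 2*(-4)**2 + 5 = 2*16 + 5 = 32 + 5 = 37)
12 + (5*1)*X = 12 + (5*1)*37 = 12 + 5*37 = 12 + 185 = 197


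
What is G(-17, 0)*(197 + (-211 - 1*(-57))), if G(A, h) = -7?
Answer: -301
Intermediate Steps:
G(-17, 0)*(197 + (-211 - 1*(-57))) = -7*(197 + (-211 - 1*(-57))) = -7*(197 + (-211 + 57)) = -7*(197 - 154) = -7*43 = -301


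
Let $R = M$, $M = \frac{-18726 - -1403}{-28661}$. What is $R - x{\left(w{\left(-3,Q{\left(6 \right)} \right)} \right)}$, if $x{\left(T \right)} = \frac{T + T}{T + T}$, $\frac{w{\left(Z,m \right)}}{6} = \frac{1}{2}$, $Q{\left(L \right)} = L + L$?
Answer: $- \frac{11338}{28661} \approx -0.39559$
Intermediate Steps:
$Q{\left(L \right)} = 2 L$
$w{\left(Z,m \right)} = 3$ ($w{\left(Z,m \right)} = \frac{6}{2} = 6 \cdot \frac{1}{2} = 3$)
$M = \frac{17323}{28661}$ ($M = \left(-18726 + 1403\right) \left(- \frac{1}{28661}\right) = \left(-17323\right) \left(- \frac{1}{28661}\right) = \frac{17323}{28661} \approx 0.60441$)
$R = \frac{17323}{28661} \approx 0.60441$
$x{\left(T \right)} = 1$ ($x{\left(T \right)} = \frac{2 T}{2 T} = 2 T \frac{1}{2 T} = 1$)
$R - x{\left(w{\left(-3,Q{\left(6 \right)} \right)} \right)} = \frac{17323}{28661} - 1 = - \frac{11338}{28661}$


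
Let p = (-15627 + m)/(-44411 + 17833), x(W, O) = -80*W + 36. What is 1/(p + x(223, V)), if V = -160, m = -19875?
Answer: -137/2438965 ≈ -5.6171e-5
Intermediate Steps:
x(W, O) = 36 - 80*W
p = 183/137 (p = (-15627 - 19875)/(-44411 + 17833) = -35502/(-26578) = -35502*(-1/26578) = 183/137 ≈ 1.3358)
1/(p + x(223, V)) = 1/(183/137 + (36 - 80*223)) = 1/(183/137 + (36 - 17840)) = 1/(183/137 - 17804) = 1/(-2438965/137) = -137/2438965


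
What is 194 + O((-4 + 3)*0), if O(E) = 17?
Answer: 211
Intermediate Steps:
194 + O((-4 + 3)*0) = 194 + 17 = 211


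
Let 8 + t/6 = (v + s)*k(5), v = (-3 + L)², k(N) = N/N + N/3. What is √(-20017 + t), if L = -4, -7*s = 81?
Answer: I*√953841/7 ≈ 139.52*I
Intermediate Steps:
s = -81/7 (s = -⅐*81 = -81/7 ≈ -11.571)
k(N) = 1 + N/3 (k(N) = 1 + N*(⅓) = 1 + N/3)
v = 49 (v = (-3 - 4)² = (-7)² = 49)
t = 3856/7 (t = -48 + 6*((49 - 81/7)*(1 + (⅓)*5)) = -48 + 6*(262*(1 + 5/3)/7) = -48 + 6*((262/7)*(8/3)) = -48 + 6*(2096/21) = -48 + 4192/7 = 3856/7 ≈ 550.86)
√(-20017 + t) = √(-20017 + 3856/7) = √(-136263/7) = I*√953841/7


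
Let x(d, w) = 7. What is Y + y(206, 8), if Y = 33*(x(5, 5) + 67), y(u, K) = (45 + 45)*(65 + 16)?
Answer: 9732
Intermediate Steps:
y(u, K) = 7290 (y(u, K) = 90*81 = 7290)
Y = 2442 (Y = 33*(7 + 67) = 33*74 = 2442)
Y + y(206, 8) = 2442 + 7290 = 9732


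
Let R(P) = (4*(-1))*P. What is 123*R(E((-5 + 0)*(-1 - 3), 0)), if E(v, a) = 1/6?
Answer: -82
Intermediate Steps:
E(v, a) = 1/6
R(P) = -4*P
123*R(E((-5 + 0)*(-1 - 3), 0)) = 123*(-4*1/6) = 123*(-2/3) = -82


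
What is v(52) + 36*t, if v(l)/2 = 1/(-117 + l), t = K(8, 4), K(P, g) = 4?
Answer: 9358/65 ≈ 143.97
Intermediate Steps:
t = 4
v(l) = 2/(-117 + l)
v(52) + 36*t = 2/(-117 + 52) + 36*4 = 2/(-65) + 144 = 2*(-1/65) + 144 = -2/65 + 144 = 9358/65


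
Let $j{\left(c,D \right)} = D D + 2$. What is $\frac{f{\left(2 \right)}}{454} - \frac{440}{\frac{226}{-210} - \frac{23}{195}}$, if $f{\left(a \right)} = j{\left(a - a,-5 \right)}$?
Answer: $\frac{27271641}{74002} \approx 368.53$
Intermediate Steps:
$j{\left(c,D \right)} = 2 + D^{2}$ ($j{\left(c,D \right)} = D^{2} + 2 = 2 + D^{2}$)
$f{\left(a \right)} = 27$ ($f{\left(a \right)} = 2 + \left(-5\right)^{2} = 2 + 25 = 27$)
$\frac{f{\left(2 \right)}}{454} - \frac{440}{\frac{226}{-210} - \frac{23}{195}} = \frac{27}{454} - \frac{440}{\frac{226}{-210} - \frac{23}{195}} = 27 \cdot \frac{1}{454} - \frac{440}{226 \left(- \frac{1}{210}\right) - \frac{23}{195}} = \frac{27}{454} - \frac{440}{- \frac{113}{105} - \frac{23}{195}} = \frac{27}{454} - \frac{440}{- \frac{326}{273}} = \frac{27}{454} - - \frac{60060}{163} = \frac{27}{454} + \frac{60060}{163} = \frac{27271641}{74002}$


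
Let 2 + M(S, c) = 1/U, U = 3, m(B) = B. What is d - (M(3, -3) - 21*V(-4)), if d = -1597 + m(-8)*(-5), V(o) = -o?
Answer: -4414/3 ≈ -1471.3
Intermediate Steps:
M(S, c) = -5/3 (M(S, c) = -2 + 1/3 = -2 + ⅓ = -5/3)
d = -1557 (d = -1597 - 8*(-5) = -1597 + 40 = -1557)
d - (M(3, -3) - 21*V(-4)) = -1557 - (-5/3 - (-21)*(-4)) = -1557 - (-5/3 - 21*4) = -1557 - (-5/3 - 84) = -1557 - 1*(-257/3) = -1557 + 257/3 = -4414/3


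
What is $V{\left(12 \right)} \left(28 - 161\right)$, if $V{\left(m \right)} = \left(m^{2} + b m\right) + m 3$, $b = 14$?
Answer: $-46284$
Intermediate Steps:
$V{\left(m \right)} = m^{2} + 17 m$ ($V{\left(m \right)} = \left(m^{2} + 14 m\right) + m 3 = \left(m^{2} + 14 m\right) + 3 m = m^{2} + 17 m$)
$V{\left(12 \right)} \left(28 - 161\right) = 12 \left(17 + 12\right) \left(28 - 161\right) = 12 \cdot 29 \left(-133\right) = 348 \left(-133\right) = -46284$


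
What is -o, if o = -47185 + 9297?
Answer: 37888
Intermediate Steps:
o = -37888
-o = -1*(-37888) = 37888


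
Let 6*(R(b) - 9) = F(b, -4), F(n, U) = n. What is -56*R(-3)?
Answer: -476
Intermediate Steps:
R(b) = 9 + b/6
-56*R(-3) = -56*(9 + (⅙)*(-3)) = -56*(9 - ½) = -56*17/2 = -476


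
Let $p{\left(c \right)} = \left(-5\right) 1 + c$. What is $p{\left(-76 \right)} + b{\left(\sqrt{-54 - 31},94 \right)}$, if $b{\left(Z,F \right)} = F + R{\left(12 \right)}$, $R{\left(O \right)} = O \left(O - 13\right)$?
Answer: $1$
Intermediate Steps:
$p{\left(c \right)} = -5 + c$
$R{\left(O \right)} = O \left(-13 + O\right)$
$b{\left(Z,F \right)} = -12 + F$ ($b{\left(Z,F \right)} = F + 12 \left(-13 + 12\right) = F + 12 \left(-1\right) = F - 12 = -12 + F$)
$p{\left(-76 \right)} + b{\left(\sqrt{-54 - 31},94 \right)} = \left(-5 - 76\right) + \left(-12 + 94\right) = -81 + 82 = 1$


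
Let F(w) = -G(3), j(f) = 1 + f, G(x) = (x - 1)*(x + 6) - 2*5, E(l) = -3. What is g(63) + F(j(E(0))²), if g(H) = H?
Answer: 55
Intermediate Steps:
G(x) = -10 + (-1 + x)*(6 + x) (G(x) = (-1 + x)*(6 + x) - 10 = -10 + (-1 + x)*(6 + x))
F(w) = -8 (F(w) = -(-16 + 3² + 5*3) = -(-16 + 9 + 15) = -1*8 = -8)
g(63) + F(j(E(0))²) = 63 - 8 = 55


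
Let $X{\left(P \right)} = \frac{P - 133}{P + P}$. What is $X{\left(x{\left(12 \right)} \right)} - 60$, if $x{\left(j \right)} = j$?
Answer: $- \frac{1561}{24} \approx -65.042$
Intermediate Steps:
$X{\left(P \right)} = \frac{-133 + P}{2 P}$
$X{\left(x{\left(12 \right)} \right)} - 60 = \frac{-133 + 12}{2 \cdot 12} - 60 = \frac{1}{2} \cdot \frac{1}{12} \left(-121\right) - 60 = - \frac{121}{24} - 60 = - \frac{1561}{24}$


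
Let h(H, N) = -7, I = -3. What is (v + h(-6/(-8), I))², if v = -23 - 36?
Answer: 4356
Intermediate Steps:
v = -59
(v + h(-6/(-8), I))² = (-59 - 7)² = (-66)² = 4356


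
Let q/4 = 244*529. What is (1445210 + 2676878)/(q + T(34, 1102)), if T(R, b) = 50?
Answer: 2061044/258177 ≈ 7.9831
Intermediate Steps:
q = 516304 (q = 4*(244*529) = 4*129076 = 516304)
(1445210 + 2676878)/(q + T(34, 1102)) = (1445210 + 2676878)/(516304 + 50) = 4122088/516354 = 4122088*(1/516354) = 2061044/258177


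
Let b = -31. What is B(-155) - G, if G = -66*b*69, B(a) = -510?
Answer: -141684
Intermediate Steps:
G = 141174 (G = -66*(-31)*69 = 2046*69 = 141174)
B(-155) - G = -510 - 1*141174 = -510 - 141174 = -141684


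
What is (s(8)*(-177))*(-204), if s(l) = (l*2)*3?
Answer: 1733184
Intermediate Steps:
s(l) = 6*l (s(l) = (2*l)*3 = 6*l)
(s(8)*(-177))*(-204) = ((6*8)*(-177))*(-204) = (48*(-177))*(-204) = -8496*(-204) = 1733184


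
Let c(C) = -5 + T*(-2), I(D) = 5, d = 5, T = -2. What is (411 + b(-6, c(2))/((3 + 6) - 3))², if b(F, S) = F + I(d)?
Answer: 6076225/36 ≈ 1.6878e+5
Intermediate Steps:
c(C) = -1 (c(C) = -5 - 2*(-2) = -5 + 4 = -1)
b(F, S) = 5 + F (b(F, S) = F + 5 = 5 + F)
(411 + b(-6, c(2))/((3 + 6) - 3))² = (411 + (5 - 6)/((3 + 6) - 3))² = (411 - 1/(9 - 3))² = (411 - 1/6)² = (411 - 1*⅙)² = (411 - ⅙)² = (2465/6)² = 6076225/36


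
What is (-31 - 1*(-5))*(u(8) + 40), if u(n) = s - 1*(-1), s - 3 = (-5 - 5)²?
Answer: -3744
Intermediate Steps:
s = 103 (s = 3 + (-5 - 5)² = 3 + (-10)² = 3 + 100 = 103)
u(n) = 104 (u(n) = 103 - 1*(-1) = 103 + 1 = 104)
(-31 - 1*(-5))*(u(8) + 40) = (-31 - 1*(-5))*(104 + 40) = (-31 + 5)*144 = -26*144 = -3744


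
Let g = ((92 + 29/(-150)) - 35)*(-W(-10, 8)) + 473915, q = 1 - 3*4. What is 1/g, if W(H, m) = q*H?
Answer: 15/7014994 ≈ 2.1383e-6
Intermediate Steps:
q = -11 (q = 1 - 12 = -11)
W(H, m) = -11*H
g = 7014994/15 (g = ((92 + 29/(-150)) - 35)*(-(-11)*(-10)) + 473915 = ((92 + 29*(-1/150)) - 35)*(-1*110) + 473915 = ((92 - 29/150) - 35)*(-110) + 473915 = (13771/150 - 35)*(-110) + 473915 = (8521/150)*(-110) + 473915 = -93731/15 + 473915 = 7014994/15 ≈ 4.6767e+5)
1/g = 1/(7014994/15) = 15/7014994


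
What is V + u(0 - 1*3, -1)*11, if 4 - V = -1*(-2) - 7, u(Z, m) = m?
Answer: -2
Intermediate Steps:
V = 9 (V = 4 - (-1*(-2) - 7) = 4 - (2 - 7) = 4 - 1*(-5) = 4 + 5 = 9)
V + u(0 - 1*3, -1)*11 = 9 - 1*11 = 9 - 11 = -2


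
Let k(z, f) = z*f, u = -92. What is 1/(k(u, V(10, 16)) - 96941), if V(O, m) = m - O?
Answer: -1/97493 ≈ -1.0257e-5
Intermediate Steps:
k(z, f) = f*z
1/(k(u, V(10, 16)) - 96941) = 1/((16 - 1*10)*(-92) - 96941) = 1/((16 - 10)*(-92) - 96941) = 1/(6*(-92) - 96941) = 1/(-552 - 96941) = 1/(-97493) = -1/97493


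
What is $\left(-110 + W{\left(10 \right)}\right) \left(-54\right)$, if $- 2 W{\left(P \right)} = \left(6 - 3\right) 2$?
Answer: $6102$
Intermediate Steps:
$W{\left(P \right)} = -3$ ($W{\left(P \right)} = - \frac{\left(6 - 3\right) 2}{2} = - \frac{3 \cdot 2}{2} = \left(- \frac{1}{2}\right) 6 = -3$)
$\left(-110 + W{\left(10 \right)}\right) \left(-54\right) = \left(-110 - 3\right) \left(-54\right) = \left(-113\right) \left(-54\right) = 6102$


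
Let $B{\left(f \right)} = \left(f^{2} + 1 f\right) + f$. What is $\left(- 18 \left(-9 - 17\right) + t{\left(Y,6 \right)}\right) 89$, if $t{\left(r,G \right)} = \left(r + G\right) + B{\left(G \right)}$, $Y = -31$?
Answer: $43699$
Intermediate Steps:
$B{\left(f \right)} = f^{2} + 2 f$ ($B{\left(f \right)} = \left(f^{2} + f\right) + f = \left(f + f^{2}\right) + f = f^{2} + 2 f$)
$t{\left(r,G \right)} = G + r + G \left(2 + G\right)$ ($t{\left(r,G \right)} = \left(r + G\right) + G \left(2 + G\right) = \left(G + r\right) + G \left(2 + G\right) = G + r + G \left(2 + G\right)$)
$\left(- 18 \left(-9 - 17\right) + t{\left(Y,6 \right)}\right) 89 = \left(- 18 \left(-9 - 17\right) + \left(6 - 31 + 6 \left(2 + 6\right)\right)\right) 89 = \left(\left(-18\right) \left(-26\right) + \left(6 - 31 + 6 \cdot 8\right)\right) 89 = \left(468 + \left(6 - 31 + 48\right)\right) 89 = \left(468 + 23\right) 89 = 491 \cdot 89 = 43699$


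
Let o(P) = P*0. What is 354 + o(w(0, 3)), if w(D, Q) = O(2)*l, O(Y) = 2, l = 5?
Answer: 354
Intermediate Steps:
w(D, Q) = 10 (w(D, Q) = 2*5 = 10)
o(P) = 0
354 + o(w(0, 3)) = 354 + 0 = 354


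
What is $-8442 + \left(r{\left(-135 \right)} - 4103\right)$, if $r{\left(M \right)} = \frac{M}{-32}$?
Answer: $- \frac{401305}{32} \approx -12541.0$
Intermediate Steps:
$r{\left(M \right)} = - \frac{M}{32}$ ($r{\left(M \right)} = M \left(- \frac{1}{32}\right) = - \frac{M}{32}$)
$-8442 + \left(r{\left(-135 \right)} - 4103\right) = -8442 - \frac{131161}{32} = - \frac{401305}{32}$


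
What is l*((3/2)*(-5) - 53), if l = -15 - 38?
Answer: 6413/2 ≈ 3206.5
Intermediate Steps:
l = -53
l*((3/2)*(-5) - 53) = -53*((3/2)*(-5) - 53) = -53*(-15/2 - 53) = -53*(-121/2) = 6413/2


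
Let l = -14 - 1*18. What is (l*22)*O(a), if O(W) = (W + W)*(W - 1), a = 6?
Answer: -42240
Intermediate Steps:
l = -32 (l = -14 - 18 = -32)
O(W) = 2*W*(-1 + W) (O(W) = (2*W)*(-1 + W) = 2*W*(-1 + W))
(l*22)*O(a) = (-32*22)*(2*6*(-1 + 6)) = -1408*6*5 = -704*60 = -42240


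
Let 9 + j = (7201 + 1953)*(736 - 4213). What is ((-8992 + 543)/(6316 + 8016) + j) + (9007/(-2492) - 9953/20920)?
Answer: -1486319995655626777/46697812280 ≈ -3.1828e+7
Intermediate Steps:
j = -31828467 (j = -9 + (7201 + 1953)*(736 - 4213) = -9 + 9154*(-3477) = -9 - 31828458 = -31828467)
((-8992 + 543)/(6316 + 8016) + j) + (9007/(-2492) - 9953/20920) = ((-8992 + 543)/(6316 + 8016) - 31828467) + (9007/(-2492) - 9953/20920) = (-8449/14332 - 31828467) + (9007*(-1/2492) - 9953*1/20920) = (-8449*1/14332 - 31828467) + (-9007/2492 - 9953/20920) = (-8449/14332 - 31828467) - 53307329/13033160 = -456165597493/14332 - 53307329/13033160 = -1486319995655626777/46697812280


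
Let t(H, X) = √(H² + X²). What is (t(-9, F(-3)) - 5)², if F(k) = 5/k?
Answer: (15 - √754)²/9 ≈ 17.248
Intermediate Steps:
(t(-9, F(-3)) - 5)² = (√((-9)² + (5/(-3))²) - 5)² = (√(81 + (5*(-⅓))²) - 5)² = (√(81 + (-5/3)²) - 5)² = (√(81 + 25/9) - 5)² = (√(754/9) - 5)² = (√754/3 - 5)² = (-5 + √754/3)²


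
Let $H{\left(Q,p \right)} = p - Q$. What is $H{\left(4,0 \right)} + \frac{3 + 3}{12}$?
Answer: $- \frac{7}{2} \approx -3.5$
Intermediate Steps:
$H{\left(4,0 \right)} + \frac{3 + 3}{12} = \left(0 - 4\right) + \frac{3 + 3}{12} = \left(0 - 4\right) + 6 \cdot \frac{1}{12} = -4 + \frac{1}{2} = - \frac{7}{2}$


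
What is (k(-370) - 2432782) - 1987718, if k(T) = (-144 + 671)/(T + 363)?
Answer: -30944027/7 ≈ -4.4206e+6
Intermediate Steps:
k(T) = 527/(363 + T)
(k(-370) - 2432782) - 1987718 = (527/(363 - 370) - 2432782) - 1987718 = (527/(-7) - 2432782) - 1987718 = (527*(-⅐) - 2432782) - 1987718 = (-527/7 - 2432782) - 1987718 = -17030001/7 - 1987718 = -30944027/7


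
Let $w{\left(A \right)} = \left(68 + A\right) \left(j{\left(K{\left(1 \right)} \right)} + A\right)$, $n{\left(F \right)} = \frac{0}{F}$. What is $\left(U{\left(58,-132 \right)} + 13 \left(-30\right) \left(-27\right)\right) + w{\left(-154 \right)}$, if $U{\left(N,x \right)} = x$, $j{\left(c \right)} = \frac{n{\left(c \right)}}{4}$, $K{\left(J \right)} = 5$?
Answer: $23642$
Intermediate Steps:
$n{\left(F \right)} = 0$
$j{\left(c \right)} = 0$ ($j{\left(c \right)} = \frac{0}{4} = 0 \cdot \frac{1}{4} = 0$)
$w{\left(A \right)} = A \left(68 + A\right)$ ($w{\left(A \right)} = \left(68 + A\right) \left(0 + A\right) = \left(68 + A\right) A = A \left(68 + A\right)$)
$\left(U{\left(58,-132 \right)} + 13 \left(-30\right) \left(-27\right)\right) + w{\left(-154 \right)} = \left(-132 + 13 \left(-30\right) \left(-27\right)\right) - 154 \left(68 - 154\right) = \left(-132 - -10530\right) - -13244 = \left(-132 + 10530\right) + 13244 = 10398 + 13244 = 23642$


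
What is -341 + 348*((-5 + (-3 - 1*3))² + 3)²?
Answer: 5350507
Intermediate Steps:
-341 + 348*((-5 + (-3 - 1*3))² + 3)² = -341 + 348*((-5 + (-3 - 3))² + 3)² = -341 + 348*((-5 - 6)² + 3)² = -341 + 348*((-11)² + 3)² = -341 + 348*(121 + 3)² = -341 + 348*124² = -341 + 348*15376 = -341 + 5350848 = 5350507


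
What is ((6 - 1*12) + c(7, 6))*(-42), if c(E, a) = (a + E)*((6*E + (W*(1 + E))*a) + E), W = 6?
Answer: -183750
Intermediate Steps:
c(E, a) = (E + a)*(7*E + a*(6 + 6*E)) (c(E, a) = (a + E)*((6*E + (6*(1 + E))*a) + E) = (E + a)*((6*E + (6 + 6*E)*a) + E) = (E + a)*((6*E + a*(6 + 6*E)) + E) = (E + a)*(7*E + a*(6 + 6*E)))
((6 - 1*12) + c(7, 6))*(-42) = ((6 - 1*12) + (6*6² + 7*7² + 6*7*6² + 6*6*7² + 13*7*6))*(-42) = ((6 - 12) + (6*36 + 7*49 + 6*7*36 + 6*6*49 + 546))*(-42) = (-6 + (216 + 343 + 1512 + 1764 + 546))*(-42) = (-6 + 4381)*(-42) = 4375*(-42) = -183750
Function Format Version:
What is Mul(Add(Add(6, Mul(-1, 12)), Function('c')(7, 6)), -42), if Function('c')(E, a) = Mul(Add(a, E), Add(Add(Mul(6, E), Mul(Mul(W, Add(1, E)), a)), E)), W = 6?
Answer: -183750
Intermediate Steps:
Function('c')(E, a) = Mul(Add(E, a), Add(Mul(7, E), Mul(a, Add(6, Mul(6, E))))) (Function('c')(E, a) = Mul(Add(a, E), Add(Add(Mul(6, E), Mul(Mul(6, Add(1, E)), a)), E)) = Mul(Add(E, a), Add(Add(Mul(6, E), Mul(Add(6, Mul(6, E)), a)), E)) = Mul(Add(E, a), Add(Add(Mul(6, E), Mul(a, Add(6, Mul(6, E)))), E)) = Mul(Add(E, a), Add(Mul(7, E), Mul(a, Add(6, Mul(6, E))))))
Mul(Add(Add(6, Mul(-1, 12)), Function('c')(7, 6)), -42) = Mul(Add(Add(6, Mul(-1, 12)), Add(Mul(6, Pow(6, 2)), Mul(7, Pow(7, 2)), Mul(6, 7, Pow(6, 2)), Mul(6, 6, Pow(7, 2)), Mul(13, 7, 6))), -42) = Mul(Add(Add(6, -12), Add(Mul(6, 36), Mul(7, 49), Mul(6, 7, 36), Mul(6, 6, 49), 546)), -42) = Mul(Add(-6, Add(216, 343, 1512, 1764, 546)), -42) = Mul(Add(-6, 4381), -42) = Mul(4375, -42) = -183750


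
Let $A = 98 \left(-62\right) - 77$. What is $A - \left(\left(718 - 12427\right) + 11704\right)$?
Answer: $-6148$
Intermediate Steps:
$A = -6153$ ($A = -6076 - 77 = -6153$)
$A - \left(\left(718 - 12427\right) + 11704\right) = -6153 - \left(\left(718 - 12427\right) + 11704\right) = -6153 - \left(-11709 + 11704\right) = -6153 - -5 = -6153 + 5 = -6148$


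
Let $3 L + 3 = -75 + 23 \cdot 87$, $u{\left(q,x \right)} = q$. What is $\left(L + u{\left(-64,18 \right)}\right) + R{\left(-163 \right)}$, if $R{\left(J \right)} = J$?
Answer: $414$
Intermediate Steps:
$L = 641$ ($L = -1 + \frac{-75 + 23 \cdot 87}{3} = -1 + \frac{-75 + 2001}{3} = -1 + \frac{1}{3} \cdot 1926 = -1 + 642 = 641$)
$\left(L + u{\left(-64,18 \right)}\right) + R{\left(-163 \right)} = \left(641 - 64\right) - 163 = 577 - 163 = 414$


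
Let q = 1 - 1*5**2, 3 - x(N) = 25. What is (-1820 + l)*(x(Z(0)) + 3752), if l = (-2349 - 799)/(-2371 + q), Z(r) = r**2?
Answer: -3249390992/479 ≈ -6.7837e+6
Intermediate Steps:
x(N) = -22 (x(N) = 3 - 1*25 = 3 - 25 = -22)
q = -24 (q = 1 - 1*25 = 1 - 25 = -24)
l = 3148/2395 (l = (-2349 - 799)/(-2371 - 24) = -3148/(-2395) = -3148*(-1/2395) = 3148/2395 ≈ 1.3144)
(-1820 + l)*(x(Z(0)) + 3752) = (-1820 + 3148/2395)*(-22 + 3752) = -4355752/2395*3730 = -3249390992/479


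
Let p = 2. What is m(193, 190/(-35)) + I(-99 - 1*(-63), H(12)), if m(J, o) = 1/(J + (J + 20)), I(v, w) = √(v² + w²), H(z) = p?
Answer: 1/406 + 10*√13 ≈ 36.058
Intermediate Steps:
H(z) = 2
m(J, o) = 1/(20 + 2*J) (m(J, o) = 1/(J + (20 + J)) = 1/(20 + 2*J))
m(193, 190/(-35)) + I(-99 - 1*(-63), H(12)) = 1/(2*(10 + 193)) + √((-99 - 1*(-63))² + 2²) = (½)/203 + √((-99 + 63)² + 4) = (½)*(1/203) + √((-36)² + 4) = 1/406 + √(1296 + 4) = 1/406 + √1300 = 1/406 + 10*√13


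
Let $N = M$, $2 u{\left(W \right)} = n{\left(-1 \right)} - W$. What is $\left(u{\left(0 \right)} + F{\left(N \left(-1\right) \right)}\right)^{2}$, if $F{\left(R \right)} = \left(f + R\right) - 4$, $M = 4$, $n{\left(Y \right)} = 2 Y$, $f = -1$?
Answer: $100$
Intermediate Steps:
$u{\left(W \right)} = -1 - \frac{W}{2}$ ($u{\left(W \right)} = \frac{2 \left(-1\right) - W}{2} = \frac{-2 - W}{2} = -1 - \frac{W}{2}$)
$N = 4$
$F{\left(R \right)} = -5 + R$ ($F{\left(R \right)} = \left(-1 + R\right) - 4 = -5 + R$)
$\left(u{\left(0 \right)} + F{\left(N \left(-1\right) \right)}\right)^{2} = \left(\left(-1 - 0\right) + \left(-5 + 4 \left(-1\right)\right)\right)^{2} = \left(\left(-1 + 0\right) - 9\right)^{2} = \left(-1 - 9\right)^{2} = \left(-10\right)^{2} = 100$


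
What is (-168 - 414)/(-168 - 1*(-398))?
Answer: -291/115 ≈ -2.5304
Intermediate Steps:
(-168 - 414)/(-168 - 1*(-398)) = -582/(-168 + 398) = -582/230 = -582*1/230 = -291/115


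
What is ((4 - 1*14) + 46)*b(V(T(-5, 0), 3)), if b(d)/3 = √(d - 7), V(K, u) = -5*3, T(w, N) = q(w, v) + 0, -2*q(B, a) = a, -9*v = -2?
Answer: 108*I*√22 ≈ 506.56*I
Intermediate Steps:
v = 2/9 (v = -⅑*(-2) = 2/9 ≈ 0.22222)
q(B, a) = -a/2
T(w, N) = -⅑ (T(w, N) = -½*2/9 + 0 = -⅑ + 0 = -⅑)
V(K, u) = -15
b(d) = 3*√(-7 + d) (b(d) = 3*√(d - 7) = 3*√(-7 + d))
((4 - 1*14) + 46)*b(V(T(-5, 0), 3)) = ((4 - 1*14) + 46)*(3*√(-7 - 15)) = ((4 - 14) + 46)*(3*√(-22)) = (-10 + 46)*(3*(I*√22)) = 36*(3*I*√22) = 108*I*√22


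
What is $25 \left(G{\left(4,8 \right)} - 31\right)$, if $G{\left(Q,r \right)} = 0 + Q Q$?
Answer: $-375$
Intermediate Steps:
$G{\left(Q,r \right)} = Q^{2}$ ($G{\left(Q,r \right)} = 0 + Q^{2} = Q^{2}$)
$25 \left(G{\left(4,8 \right)} - 31\right) = 25 \left(4^{2} - 31\right) = 25 \left(16 - 31\right) = 25 \left(-15\right) = -375$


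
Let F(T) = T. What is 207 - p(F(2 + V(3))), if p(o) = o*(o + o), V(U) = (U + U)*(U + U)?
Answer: -2681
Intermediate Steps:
V(U) = 4*U**2 (V(U) = (2*U)*(2*U) = 4*U**2)
p(o) = 2*o**2 (p(o) = o*(2*o) = 2*o**2)
207 - p(F(2 + V(3))) = 207 - 2*(2 + 4*3**2)**2 = 207 - 2*(2 + 4*9)**2 = 207 - 2*(2 + 36)**2 = 207 - 2*38**2 = 207 - 2*1444 = 207 - 1*2888 = 207 - 2888 = -2681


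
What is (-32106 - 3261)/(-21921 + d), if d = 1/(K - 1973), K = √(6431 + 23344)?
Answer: 2994871073939769/1856266303092181 - 176835*√1191/1856266303092181 ≈ 1.6134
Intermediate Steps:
K = 5*√1191 (K = √29775 = 5*√1191 ≈ 172.55)
d = 1/(-1973 + 5*√1191) (d = 1/(5*√1191 - 1973) = 1/(-1973 + 5*√1191) ≈ -0.00055542)
(-32106 - 3261)/(-21921 + d) = (-32106 - 3261)/(-21921 + (-1973/3862954 - 5*√1191/3862954)) = -35367/(-84679816607/3862954 - 5*√1191/3862954)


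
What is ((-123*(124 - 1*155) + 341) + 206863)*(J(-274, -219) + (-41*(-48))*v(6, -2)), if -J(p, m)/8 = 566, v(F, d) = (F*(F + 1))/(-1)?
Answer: -18397306128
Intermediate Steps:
v(F, d) = -F*(1 + F) (v(F, d) = (F*(1 + F))*(-1) = -F*(1 + F))
J(p, m) = -4528 (J(p, m) = -8*566 = -4528)
((-123*(124 - 1*155) + 341) + 206863)*(J(-274, -219) + (-41*(-48))*v(6, -2)) = ((-123*(124 - 1*155) + 341) + 206863)*(-4528 + (-41*(-48))*(-1*6*(1 + 6))) = ((-123*(124 - 155) + 341) + 206863)*(-4528 + 1968*(-1*6*7)) = ((-123*(-31) + 341) + 206863)*(-4528 + 1968*(-42)) = ((3813 + 341) + 206863)*(-4528 - 82656) = (4154 + 206863)*(-87184) = 211017*(-87184) = -18397306128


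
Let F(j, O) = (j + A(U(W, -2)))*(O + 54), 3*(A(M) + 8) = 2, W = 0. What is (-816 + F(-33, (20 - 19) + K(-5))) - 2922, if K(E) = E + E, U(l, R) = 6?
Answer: -5553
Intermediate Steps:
K(E) = 2*E
A(M) = -22/3 (A(M) = -8 + (⅓)*2 = -8 + ⅔ = -22/3)
F(j, O) = (54 + O)*(-22/3 + j) (F(j, O) = (j - 22/3)*(O + 54) = (-22/3 + j)*(54 + O) = (54 + O)*(-22/3 + j))
(-816 + F(-33, (20 - 19) + K(-5))) - 2922 = (-816 + (-396 + 54*(-33) - 22*((20 - 19) + 2*(-5))/3 + ((20 - 19) + 2*(-5))*(-33))) - 2922 = (-816 + (-396 - 1782 - 22*(1 - 10)/3 + (1 - 10)*(-33))) - 2922 = (-816 + (-396 - 1782 - 22/3*(-9) - 9*(-33))) - 2922 = (-816 + (-396 - 1782 + 66 + 297)) - 2922 = (-816 - 1815) - 2922 = -2631 - 2922 = -5553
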